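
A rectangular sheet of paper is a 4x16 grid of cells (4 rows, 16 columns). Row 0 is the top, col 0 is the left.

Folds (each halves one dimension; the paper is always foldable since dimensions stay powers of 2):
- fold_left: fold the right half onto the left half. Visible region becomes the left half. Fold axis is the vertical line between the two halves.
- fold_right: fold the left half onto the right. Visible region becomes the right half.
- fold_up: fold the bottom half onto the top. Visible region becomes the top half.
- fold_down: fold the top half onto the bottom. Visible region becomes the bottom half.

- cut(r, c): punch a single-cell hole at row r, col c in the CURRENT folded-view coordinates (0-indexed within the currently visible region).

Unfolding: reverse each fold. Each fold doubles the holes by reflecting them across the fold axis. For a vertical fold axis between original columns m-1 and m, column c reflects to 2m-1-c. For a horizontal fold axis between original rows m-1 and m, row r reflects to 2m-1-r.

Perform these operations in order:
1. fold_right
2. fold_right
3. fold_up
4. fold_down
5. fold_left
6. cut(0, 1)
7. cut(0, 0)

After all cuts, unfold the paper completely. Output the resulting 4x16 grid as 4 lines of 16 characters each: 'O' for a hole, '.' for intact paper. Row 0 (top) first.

Op 1 fold_right: fold axis v@8; visible region now rows[0,4) x cols[8,16) = 4x8
Op 2 fold_right: fold axis v@12; visible region now rows[0,4) x cols[12,16) = 4x4
Op 3 fold_up: fold axis h@2; visible region now rows[0,2) x cols[12,16) = 2x4
Op 4 fold_down: fold axis h@1; visible region now rows[1,2) x cols[12,16) = 1x4
Op 5 fold_left: fold axis v@14; visible region now rows[1,2) x cols[12,14) = 1x2
Op 6 cut(0, 1): punch at orig (1,13); cuts so far [(1, 13)]; region rows[1,2) x cols[12,14) = 1x2
Op 7 cut(0, 0): punch at orig (1,12); cuts so far [(1, 12), (1, 13)]; region rows[1,2) x cols[12,14) = 1x2
Unfold 1 (reflect across v@14): 4 holes -> [(1, 12), (1, 13), (1, 14), (1, 15)]
Unfold 2 (reflect across h@1): 8 holes -> [(0, 12), (0, 13), (0, 14), (0, 15), (1, 12), (1, 13), (1, 14), (1, 15)]
Unfold 3 (reflect across h@2): 16 holes -> [(0, 12), (0, 13), (0, 14), (0, 15), (1, 12), (1, 13), (1, 14), (1, 15), (2, 12), (2, 13), (2, 14), (2, 15), (3, 12), (3, 13), (3, 14), (3, 15)]
Unfold 4 (reflect across v@12): 32 holes -> [(0, 8), (0, 9), (0, 10), (0, 11), (0, 12), (0, 13), (0, 14), (0, 15), (1, 8), (1, 9), (1, 10), (1, 11), (1, 12), (1, 13), (1, 14), (1, 15), (2, 8), (2, 9), (2, 10), (2, 11), (2, 12), (2, 13), (2, 14), (2, 15), (3, 8), (3, 9), (3, 10), (3, 11), (3, 12), (3, 13), (3, 14), (3, 15)]
Unfold 5 (reflect across v@8): 64 holes -> [(0, 0), (0, 1), (0, 2), (0, 3), (0, 4), (0, 5), (0, 6), (0, 7), (0, 8), (0, 9), (0, 10), (0, 11), (0, 12), (0, 13), (0, 14), (0, 15), (1, 0), (1, 1), (1, 2), (1, 3), (1, 4), (1, 5), (1, 6), (1, 7), (1, 8), (1, 9), (1, 10), (1, 11), (1, 12), (1, 13), (1, 14), (1, 15), (2, 0), (2, 1), (2, 2), (2, 3), (2, 4), (2, 5), (2, 6), (2, 7), (2, 8), (2, 9), (2, 10), (2, 11), (2, 12), (2, 13), (2, 14), (2, 15), (3, 0), (3, 1), (3, 2), (3, 3), (3, 4), (3, 5), (3, 6), (3, 7), (3, 8), (3, 9), (3, 10), (3, 11), (3, 12), (3, 13), (3, 14), (3, 15)]

Answer: OOOOOOOOOOOOOOOO
OOOOOOOOOOOOOOOO
OOOOOOOOOOOOOOOO
OOOOOOOOOOOOOOOO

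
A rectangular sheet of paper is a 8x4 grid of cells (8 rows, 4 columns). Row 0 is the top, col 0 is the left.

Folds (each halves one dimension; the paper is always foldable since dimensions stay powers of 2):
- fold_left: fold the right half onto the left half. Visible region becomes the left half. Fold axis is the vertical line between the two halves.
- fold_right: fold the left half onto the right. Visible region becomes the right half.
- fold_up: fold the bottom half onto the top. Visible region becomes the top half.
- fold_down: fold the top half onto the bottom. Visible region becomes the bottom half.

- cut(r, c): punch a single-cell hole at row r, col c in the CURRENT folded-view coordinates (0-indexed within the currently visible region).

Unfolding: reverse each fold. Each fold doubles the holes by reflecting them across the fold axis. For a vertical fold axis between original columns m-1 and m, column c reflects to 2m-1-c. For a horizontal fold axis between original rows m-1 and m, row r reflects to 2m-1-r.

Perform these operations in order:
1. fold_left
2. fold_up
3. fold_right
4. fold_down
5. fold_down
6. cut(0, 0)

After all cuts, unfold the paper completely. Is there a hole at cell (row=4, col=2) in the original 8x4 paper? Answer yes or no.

Answer: yes

Derivation:
Op 1 fold_left: fold axis v@2; visible region now rows[0,8) x cols[0,2) = 8x2
Op 2 fold_up: fold axis h@4; visible region now rows[0,4) x cols[0,2) = 4x2
Op 3 fold_right: fold axis v@1; visible region now rows[0,4) x cols[1,2) = 4x1
Op 4 fold_down: fold axis h@2; visible region now rows[2,4) x cols[1,2) = 2x1
Op 5 fold_down: fold axis h@3; visible region now rows[3,4) x cols[1,2) = 1x1
Op 6 cut(0, 0): punch at orig (3,1); cuts so far [(3, 1)]; region rows[3,4) x cols[1,2) = 1x1
Unfold 1 (reflect across h@3): 2 holes -> [(2, 1), (3, 1)]
Unfold 2 (reflect across h@2): 4 holes -> [(0, 1), (1, 1), (2, 1), (3, 1)]
Unfold 3 (reflect across v@1): 8 holes -> [(0, 0), (0, 1), (1, 0), (1, 1), (2, 0), (2, 1), (3, 0), (3, 1)]
Unfold 4 (reflect across h@4): 16 holes -> [(0, 0), (0, 1), (1, 0), (1, 1), (2, 0), (2, 1), (3, 0), (3, 1), (4, 0), (4, 1), (5, 0), (5, 1), (6, 0), (6, 1), (7, 0), (7, 1)]
Unfold 5 (reflect across v@2): 32 holes -> [(0, 0), (0, 1), (0, 2), (0, 3), (1, 0), (1, 1), (1, 2), (1, 3), (2, 0), (2, 1), (2, 2), (2, 3), (3, 0), (3, 1), (3, 2), (3, 3), (4, 0), (4, 1), (4, 2), (4, 3), (5, 0), (5, 1), (5, 2), (5, 3), (6, 0), (6, 1), (6, 2), (6, 3), (7, 0), (7, 1), (7, 2), (7, 3)]
Holes: [(0, 0), (0, 1), (0, 2), (0, 3), (1, 0), (1, 1), (1, 2), (1, 3), (2, 0), (2, 1), (2, 2), (2, 3), (3, 0), (3, 1), (3, 2), (3, 3), (4, 0), (4, 1), (4, 2), (4, 3), (5, 0), (5, 1), (5, 2), (5, 3), (6, 0), (6, 1), (6, 2), (6, 3), (7, 0), (7, 1), (7, 2), (7, 3)]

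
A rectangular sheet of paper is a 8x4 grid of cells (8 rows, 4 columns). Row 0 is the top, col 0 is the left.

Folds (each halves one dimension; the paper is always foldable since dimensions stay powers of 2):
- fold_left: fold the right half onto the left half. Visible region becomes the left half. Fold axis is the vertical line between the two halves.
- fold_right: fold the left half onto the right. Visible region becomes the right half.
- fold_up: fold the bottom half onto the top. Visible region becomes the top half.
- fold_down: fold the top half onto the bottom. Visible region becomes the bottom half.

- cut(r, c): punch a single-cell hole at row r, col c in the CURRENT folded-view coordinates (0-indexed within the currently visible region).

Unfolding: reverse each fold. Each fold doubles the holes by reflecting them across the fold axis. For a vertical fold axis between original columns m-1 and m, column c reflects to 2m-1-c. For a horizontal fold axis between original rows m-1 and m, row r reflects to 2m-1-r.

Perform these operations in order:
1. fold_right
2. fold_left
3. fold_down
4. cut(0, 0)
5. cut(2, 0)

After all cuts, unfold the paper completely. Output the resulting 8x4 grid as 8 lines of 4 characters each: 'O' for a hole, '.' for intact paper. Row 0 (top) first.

Answer: ....
OOOO
....
OOOO
OOOO
....
OOOO
....

Derivation:
Op 1 fold_right: fold axis v@2; visible region now rows[0,8) x cols[2,4) = 8x2
Op 2 fold_left: fold axis v@3; visible region now rows[0,8) x cols[2,3) = 8x1
Op 3 fold_down: fold axis h@4; visible region now rows[4,8) x cols[2,3) = 4x1
Op 4 cut(0, 0): punch at orig (4,2); cuts so far [(4, 2)]; region rows[4,8) x cols[2,3) = 4x1
Op 5 cut(2, 0): punch at orig (6,2); cuts so far [(4, 2), (6, 2)]; region rows[4,8) x cols[2,3) = 4x1
Unfold 1 (reflect across h@4): 4 holes -> [(1, 2), (3, 2), (4, 2), (6, 2)]
Unfold 2 (reflect across v@3): 8 holes -> [(1, 2), (1, 3), (3, 2), (3, 3), (4, 2), (4, 3), (6, 2), (6, 3)]
Unfold 3 (reflect across v@2): 16 holes -> [(1, 0), (1, 1), (1, 2), (1, 3), (3, 0), (3, 1), (3, 2), (3, 3), (4, 0), (4, 1), (4, 2), (4, 3), (6, 0), (6, 1), (6, 2), (6, 3)]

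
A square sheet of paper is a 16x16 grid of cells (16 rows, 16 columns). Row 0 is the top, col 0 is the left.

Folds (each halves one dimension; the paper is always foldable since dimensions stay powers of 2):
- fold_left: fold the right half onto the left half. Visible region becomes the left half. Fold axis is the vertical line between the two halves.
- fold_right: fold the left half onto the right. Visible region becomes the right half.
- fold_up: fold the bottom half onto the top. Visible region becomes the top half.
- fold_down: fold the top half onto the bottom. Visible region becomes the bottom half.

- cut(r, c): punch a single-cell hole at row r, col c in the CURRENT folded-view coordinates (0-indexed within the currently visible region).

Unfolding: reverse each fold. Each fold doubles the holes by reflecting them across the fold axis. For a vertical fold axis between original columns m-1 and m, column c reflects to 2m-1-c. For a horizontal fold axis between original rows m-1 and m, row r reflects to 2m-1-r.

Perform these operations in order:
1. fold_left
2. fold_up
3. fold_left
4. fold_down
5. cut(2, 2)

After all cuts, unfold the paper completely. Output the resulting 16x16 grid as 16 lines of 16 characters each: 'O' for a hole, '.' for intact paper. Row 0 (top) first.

Answer: ................
..O..O....O..O..
................
................
................
................
..O..O....O..O..
................
................
..O..O....O..O..
................
................
................
................
..O..O....O..O..
................

Derivation:
Op 1 fold_left: fold axis v@8; visible region now rows[0,16) x cols[0,8) = 16x8
Op 2 fold_up: fold axis h@8; visible region now rows[0,8) x cols[0,8) = 8x8
Op 3 fold_left: fold axis v@4; visible region now rows[0,8) x cols[0,4) = 8x4
Op 4 fold_down: fold axis h@4; visible region now rows[4,8) x cols[0,4) = 4x4
Op 5 cut(2, 2): punch at orig (6,2); cuts so far [(6, 2)]; region rows[4,8) x cols[0,4) = 4x4
Unfold 1 (reflect across h@4): 2 holes -> [(1, 2), (6, 2)]
Unfold 2 (reflect across v@4): 4 holes -> [(1, 2), (1, 5), (6, 2), (6, 5)]
Unfold 3 (reflect across h@8): 8 holes -> [(1, 2), (1, 5), (6, 2), (6, 5), (9, 2), (9, 5), (14, 2), (14, 5)]
Unfold 4 (reflect across v@8): 16 holes -> [(1, 2), (1, 5), (1, 10), (1, 13), (6, 2), (6, 5), (6, 10), (6, 13), (9, 2), (9, 5), (9, 10), (9, 13), (14, 2), (14, 5), (14, 10), (14, 13)]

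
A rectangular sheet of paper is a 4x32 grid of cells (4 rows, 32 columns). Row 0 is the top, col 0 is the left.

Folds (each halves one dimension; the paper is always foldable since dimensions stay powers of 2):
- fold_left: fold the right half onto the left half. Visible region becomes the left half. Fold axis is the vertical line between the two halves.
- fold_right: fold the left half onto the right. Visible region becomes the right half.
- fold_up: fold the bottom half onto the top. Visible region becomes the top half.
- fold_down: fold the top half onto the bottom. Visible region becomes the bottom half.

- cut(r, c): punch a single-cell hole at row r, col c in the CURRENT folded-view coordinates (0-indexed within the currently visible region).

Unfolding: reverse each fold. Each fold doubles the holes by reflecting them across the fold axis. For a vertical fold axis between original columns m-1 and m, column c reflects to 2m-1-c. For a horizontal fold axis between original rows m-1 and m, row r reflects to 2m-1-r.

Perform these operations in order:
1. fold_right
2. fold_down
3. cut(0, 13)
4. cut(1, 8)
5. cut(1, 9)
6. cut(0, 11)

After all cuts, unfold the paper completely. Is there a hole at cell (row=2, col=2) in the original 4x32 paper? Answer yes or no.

Op 1 fold_right: fold axis v@16; visible region now rows[0,4) x cols[16,32) = 4x16
Op 2 fold_down: fold axis h@2; visible region now rows[2,4) x cols[16,32) = 2x16
Op 3 cut(0, 13): punch at orig (2,29); cuts so far [(2, 29)]; region rows[2,4) x cols[16,32) = 2x16
Op 4 cut(1, 8): punch at orig (3,24); cuts so far [(2, 29), (3, 24)]; region rows[2,4) x cols[16,32) = 2x16
Op 5 cut(1, 9): punch at orig (3,25); cuts so far [(2, 29), (3, 24), (3, 25)]; region rows[2,4) x cols[16,32) = 2x16
Op 6 cut(0, 11): punch at orig (2,27); cuts so far [(2, 27), (2, 29), (3, 24), (3, 25)]; region rows[2,4) x cols[16,32) = 2x16
Unfold 1 (reflect across h@2): 8 holes -> [(0, 24), (0, 25), (1, 27), (1, 29), (2, 27), (2, 29), (3, 24), (3, 25)]
Unfold 2 (reflect across v@16): 16 holes -> [(0, 6), (0, 7), (0, 24), (0, 25), (1, 2), (1, 4), (1, 27), (1, 29), (2, 2), (2, 4), (2, 27), (2, 29), (3, 6), (3, 7), (3, 24), (3, 25)]
Holes: [(0, 6), (0, 7), (0, 24), (0, 25), (1, 2), (1, 4), (1, 27), (1, 29), (2, 2), (2, 4), (2, 27), (2, 29), (3, 6), (3, 7), (3, 24), (3, 25)]

Answer: yes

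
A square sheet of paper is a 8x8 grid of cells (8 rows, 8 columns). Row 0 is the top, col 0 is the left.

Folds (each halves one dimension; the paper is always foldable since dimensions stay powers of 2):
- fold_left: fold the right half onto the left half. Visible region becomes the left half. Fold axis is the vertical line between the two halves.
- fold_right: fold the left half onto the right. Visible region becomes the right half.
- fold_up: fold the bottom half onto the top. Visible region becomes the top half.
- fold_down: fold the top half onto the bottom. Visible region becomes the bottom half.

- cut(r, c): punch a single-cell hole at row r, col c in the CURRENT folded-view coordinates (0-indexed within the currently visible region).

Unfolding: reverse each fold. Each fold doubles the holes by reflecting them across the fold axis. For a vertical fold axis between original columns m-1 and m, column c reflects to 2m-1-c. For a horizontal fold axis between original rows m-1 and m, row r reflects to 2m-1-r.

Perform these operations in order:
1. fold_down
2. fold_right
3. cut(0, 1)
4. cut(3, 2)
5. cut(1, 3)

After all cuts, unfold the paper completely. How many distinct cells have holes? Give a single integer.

Op 1 fold_down: fold axis h@4; visible region now rows[4,8) x cols[0,8) = 4x8
Op 2 fold_right: fold axis v@4; visible region now rows[4,8) x cols[4,8) = 4x4
Op 3 cut(0, 1): punch at orig (4,5); cuts so far [(4, 5)]; region rows[4,8) x cols[4,8) = 4x4
Op 4 cut(3, 2): punch at orig (7,6); cuts so far [(4, 5), (7, 6)]; region rows[4,8) x cols[4,8) = 4x4
Op 5 cut(1, 3): punch at orig (5,7); cuts so far [(4, 5), (5, 7), (7, 6)]; region rows[4,8) x cols[4,8) = 4x4
Unfold 1 (reflect across v@4): 6 holes -> [(4, 2), (4, 5), (5, 0), (5, 7), (7, 1), (7, 6)]
Unfold 2 (reflect across h@4): 12 holes -> [(0, 1), (0, 6), (2, 0), (2, 7), (3, 2), (3, 5), (4, 2), (4, 5), (5, 0), (5, 7), (7, 1), (7, 6)]

Answer: 12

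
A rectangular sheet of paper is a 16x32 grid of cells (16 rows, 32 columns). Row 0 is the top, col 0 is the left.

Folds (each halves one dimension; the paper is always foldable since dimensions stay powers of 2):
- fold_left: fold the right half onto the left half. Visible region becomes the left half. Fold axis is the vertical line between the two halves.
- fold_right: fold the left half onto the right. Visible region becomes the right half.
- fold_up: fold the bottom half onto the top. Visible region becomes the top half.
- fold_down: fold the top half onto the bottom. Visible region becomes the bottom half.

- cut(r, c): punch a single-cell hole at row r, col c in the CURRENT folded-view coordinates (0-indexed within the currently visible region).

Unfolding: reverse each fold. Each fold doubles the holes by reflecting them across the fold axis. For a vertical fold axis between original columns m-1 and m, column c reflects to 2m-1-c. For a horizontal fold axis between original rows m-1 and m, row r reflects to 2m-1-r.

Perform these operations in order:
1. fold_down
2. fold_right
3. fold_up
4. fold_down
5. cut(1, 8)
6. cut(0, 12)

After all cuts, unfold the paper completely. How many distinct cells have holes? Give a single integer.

Op 1 fold_down: fold axis h@8; visible region now rows[8,16) x cols[0,32) = 8x32
Op 2 fold_right: fold axis v@16; visible region now rows[8,16) x cols[16,32) = 8x16
Op 3 fold_up: fold axis h@12; visible region now rows[8,12) x cols[16,32) = 4x16
Op 4 fold_down: fold axis h@10; visible region now rows[10,12) x cols[16,32) = 2x16
Op 5 cut(1, 8): punch at orig (11,24); cuts so far [(11, 24)]; region rows[10,12) x cols[16,32) = 2x16
Op 6 cut(0, 12): punch at orig (10,28); cuts so far [(10, 28), (11, 24)]; region rows[10,12) x cols[16,32) = 2x16
Unfold 1 (reflect across h@10): 4 holes -> [(8, 24), (9, 28), (10, 28), (11, 24)]
Unfold 2 (reflect across h@12): 8 holes -> [(8, 24), (9, 28), (10, 28), (11, 24), (12, 24), (13, 28), (14, 28), (15, 24)]
Unfold 3 (reflect across v@16): 16 holes -> [(8, 7), (8, 24), (9, 3), (9, 28), (10, 3), (10, 28), (11, 7), (11, 24), (12, 7), (12, 24), (13, 3), (13, 28), (14, 3), (14, 28), (15, 7), (15, 24)]
Unfold 4 (reflect across h@8): 32 holes -> [(0, 7), (0, 24), (1, 3), (1, 28), (2, 3), (2, 28), (3, 7), (3, 24), (4, 7), (4, 24), (5, 3), (5, 28), (6, 3), (6, 28), (7, 7), (7, 24), (8, 7), (8, 24), (9, 3), (9, 28), (10, 3), (10, 28), (11, 7), (11, 24), (12, 7), (12, 24), (13, 3), (13, 28), (14, 3), (14, 28), (15, 7), (15, 24)]

Answer: 32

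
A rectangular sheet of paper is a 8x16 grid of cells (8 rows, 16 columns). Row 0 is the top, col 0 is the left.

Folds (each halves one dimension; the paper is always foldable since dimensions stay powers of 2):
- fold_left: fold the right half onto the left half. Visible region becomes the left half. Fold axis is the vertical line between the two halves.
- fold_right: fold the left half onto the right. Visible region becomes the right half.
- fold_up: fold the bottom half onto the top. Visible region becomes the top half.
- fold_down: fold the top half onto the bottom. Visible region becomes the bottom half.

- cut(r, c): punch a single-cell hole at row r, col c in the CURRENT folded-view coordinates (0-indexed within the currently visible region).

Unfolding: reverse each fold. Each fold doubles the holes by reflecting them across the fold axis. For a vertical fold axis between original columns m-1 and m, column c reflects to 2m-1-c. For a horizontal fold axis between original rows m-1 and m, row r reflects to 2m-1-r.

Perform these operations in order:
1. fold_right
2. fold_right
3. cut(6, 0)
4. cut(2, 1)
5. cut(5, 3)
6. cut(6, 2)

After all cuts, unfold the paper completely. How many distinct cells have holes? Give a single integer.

Answer: 16

Derivation:
Op 1 fold_right: fold axis v@8; visible region now rows[0,8) x cols[8,16) = 8x8
Op 2 fold_right: fold axis v@12; visible region now rows[0,8) x cols[12,16) = 8x4
Op 3 cut(6, 0): punch at orig (6,12); cuts so far [(6, 12)]; region rows[0,8) x cols[12,16) = 8x4
Op 4 cut(2, 1): punch at orig (2,13); cuts so far [(2, 13), (6, 12)]; region rows[0,8) x cols[12,16) = 8x4
Op 5 cut(5, 3): punch at orig (5,15); cuts so far [(2, 13), (5, 15), (6, 12)]; region rows[0,8) x cols[12,16) = 8x4
Op 6 cut(6, 2): punch at orig (6,14); cuts so far [(2, 13), (5, 15), (6, 12), (6, 14)]; region rows[0,8) x cols[12,16) = 8x4
Unfold 1 (reflect across v@12): 8 holes -> [(2, 10), (2, 13), (5, 8), (5, 15), (6, 9), (6, 11), (6, 12), (6, 14)]
Unfold 2 (reflect across v@8): 16 holes -> [(2, 2), (2, 5), (2, 10), (2, 13), (5, 0), (5, 7), (5, 8), (5, 15), (6, 1), (6, 3), (6, 4), (6, 6), (6, 9), (6, 11), (6, 12), (6, 14)]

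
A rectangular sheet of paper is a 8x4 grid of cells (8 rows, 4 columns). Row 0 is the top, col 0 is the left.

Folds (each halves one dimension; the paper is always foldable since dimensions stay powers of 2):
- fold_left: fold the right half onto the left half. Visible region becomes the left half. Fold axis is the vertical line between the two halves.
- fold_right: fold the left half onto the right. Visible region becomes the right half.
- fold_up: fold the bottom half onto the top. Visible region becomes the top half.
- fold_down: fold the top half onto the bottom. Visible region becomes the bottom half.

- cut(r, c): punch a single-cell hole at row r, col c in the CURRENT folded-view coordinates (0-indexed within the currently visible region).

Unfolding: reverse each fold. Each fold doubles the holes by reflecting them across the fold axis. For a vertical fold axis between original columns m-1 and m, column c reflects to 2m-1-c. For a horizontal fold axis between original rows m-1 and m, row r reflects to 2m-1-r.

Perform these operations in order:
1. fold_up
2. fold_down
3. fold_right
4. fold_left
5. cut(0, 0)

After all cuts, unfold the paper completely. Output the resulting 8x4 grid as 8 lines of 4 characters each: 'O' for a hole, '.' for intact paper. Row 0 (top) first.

Op 1 fold_up: fold axis h@4; visible region now rows[0,4) x cols[0,4) = 4x4
Op 2 fold_down: fold axis h@2; visible region now rows[2,4) x cols[0,4) = 2x4
Op 3 fold_right: fold axis v@2; visible region now rows[2,4) x cols[2,4) = 2x2
Op 4 fold_left: fold axis v@3; visible region now rows[2,4) x cols[2,3) = 2x1
Op 5 cut(0, 0): punch at orig (2,2); cuts so far [(2, 2)]; region rows[2,4) x cols[2,3) = 2x1
Unfold 1 (reflect across v@3): 2 holes -> [(2, 2), (2, 3)]
Unfold 2 (reflect across v@2): 4 holes -> [(2, 0), (2, 1), (2, 2), (2, 3)]
Unfold 3 (reflect across h@2): 8 holes -> [(1, 0), (1, 1), (1, 2), (1, 3), (2, 0), (2, 1), (2, 2), (2, 3)]
Unfold 4 (reflect across h@4): 16 holes -> [(1, 0), (1, 1), (1, 2), (1, 3), (2, 0), (2, 1), (2, 2), (2, 3), (5, 0), (5, 1), (5, 2), (5, 3), (6, 0), (6, 1), (6, 2), (6, 3)]

Answer: ....
OOOO
OOOO
....
....
OOOO
OOOO
....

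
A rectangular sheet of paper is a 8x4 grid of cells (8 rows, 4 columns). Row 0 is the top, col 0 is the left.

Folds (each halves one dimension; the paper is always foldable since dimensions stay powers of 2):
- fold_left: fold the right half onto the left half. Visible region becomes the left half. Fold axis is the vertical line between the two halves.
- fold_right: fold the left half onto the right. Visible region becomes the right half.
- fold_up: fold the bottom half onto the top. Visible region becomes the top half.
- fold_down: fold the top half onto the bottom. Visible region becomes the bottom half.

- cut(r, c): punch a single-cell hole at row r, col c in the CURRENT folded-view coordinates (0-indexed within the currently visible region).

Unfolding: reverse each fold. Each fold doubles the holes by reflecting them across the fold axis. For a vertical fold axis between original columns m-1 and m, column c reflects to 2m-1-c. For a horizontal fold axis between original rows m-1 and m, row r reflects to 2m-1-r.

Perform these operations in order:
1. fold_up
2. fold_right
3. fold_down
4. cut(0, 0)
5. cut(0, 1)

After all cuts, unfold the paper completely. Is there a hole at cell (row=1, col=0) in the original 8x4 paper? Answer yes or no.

Op 1 fold_up: fold axis h@4; visible region now rows[0,4) x cols[0,4) = 4x4
Op 2 fold_right: fold axis v@2; visible region now rows[0,4) x cols[2,4) = 4x2
Op 3 fold_down: fold axis h@2; visible region now rows[2,4) x cols[2,4) = 2x2
Op 4 cut(0, 0): punch at orig (2,2); cuts so far [(2, 2)]; region rows[2,4) x cols[2,4) = 2x2
Op 5 cut(0, 1): punch at orig (2,3); cuts so far [(2, 2), (2, 3)]; region rows[2,4) x cols[2,4) = 2x2
Unfold 1 (reflect across h@2): 4 holes -> [(1, 2), (1, 3), (2, 2), (2, 3)]
Unfold 2 (reflect across v@2): 8 holes -> [(1, 0), (1, 1), (1, 2), (1, 3), (2, 0), (2, 1), (2, 2), (2, 3)]
Unfold 3 (reflect across h@4): 16 holes -> [(1, 0), (1, 1), (1, 2), (1, 3), (2, 0), (2, 1), (2, 2), (2, 3), (5, 0), (5, 1), (5, 2), (5, 3), (6, 0), (6, 1), (6, 2), (6, 3)]
Holes: [(1, 0), (1, 1), (1, 2), (1, 3), (2, 0), (2, 1), (2, 2), (2, 3), (5, 0), (5, 1), (5, 2), (5, 3), (6, 0), (6, 1), (6, 2), (6, 3)]

Answer: yes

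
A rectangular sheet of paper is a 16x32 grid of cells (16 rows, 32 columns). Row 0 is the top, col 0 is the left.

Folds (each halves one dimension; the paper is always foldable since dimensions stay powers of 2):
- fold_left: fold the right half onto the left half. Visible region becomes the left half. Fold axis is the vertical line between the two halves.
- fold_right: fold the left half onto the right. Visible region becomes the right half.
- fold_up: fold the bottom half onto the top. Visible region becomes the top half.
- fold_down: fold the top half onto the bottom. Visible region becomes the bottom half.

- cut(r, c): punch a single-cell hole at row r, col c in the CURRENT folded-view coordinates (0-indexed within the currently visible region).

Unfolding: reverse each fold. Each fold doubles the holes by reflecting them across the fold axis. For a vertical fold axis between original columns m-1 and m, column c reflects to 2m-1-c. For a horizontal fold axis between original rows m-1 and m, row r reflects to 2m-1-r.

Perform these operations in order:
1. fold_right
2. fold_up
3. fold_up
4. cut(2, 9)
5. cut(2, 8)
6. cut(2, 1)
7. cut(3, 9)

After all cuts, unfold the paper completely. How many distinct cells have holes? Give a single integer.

Op 1 fold_right: fold axis v@16; visible region now rows[0,16) x cols[16,32) = 16x16
Op 2 fold_up: fold axis h@8; visible region now rows[0,8) x cols[16,32) = 8x16
Op 3 fold_up: fold axis h@4; visible region now rows[0,4) x cols[16,32) = 4x16
Op 4 cut(2, 9): punch at orig (2,25); cuts so far [(2, 25)]; region rows[0,4) x cols[16,32) = 4x16
Op 5 cut(2, 8): punch at orig (2,24); cuts so far [(2, 24), (2, 25)]; region rows[0,4) x cols[16,32) = 4x16
Op 6 cut(2, 1): punch at orig (2,17); cuts so far [(2, 17), (2, 24), (2, 25)]; region rows[0,4) x cols[16,32) = 4x16
Op 7 cut(3, 9): punch at orig (3,25); cuts so far [(2, 17), (2, 24), (2, 25), (3, 25)]; region rows[0,4) x cols[16,32) = 4x16
Unfold 1 (reflect across h@4): 8 holes -> [(2, 17), (2, 24), (2, 25), (3, 25), (4, 25), (5, 17), (5, 24), (5, 25)]
Unfold 2 (reflect across h@8): 16 holes -> [(2, 17), (2, 24), (2, 25), (3, 25), (4, 25), (5, 17), (5, 24), (5, 25), (10, 17), (10, 24), (10, 25), (11, 25), (12, 25), (13, 17), (13, 24), (13, 25)]
Unfold 3 (reflect across v@16): 32 holes -> [(2, 6), (2, 7), (2, 14), (2, 17), (2, 24), (2, 25), (3, 6), (3, 25), (4, 6), (4, 25), (5, 6), (5, 7), (5, 14), (5, 17), (5, 24), (5, 25), (10, 6), (10, 7), (10, 14), (10, 17), (10, 24), (10, 25), (11, 6), (11, 25), (12, 6), (12, 25), (13, 6), (13, 7), (13, 14), (13, 17), (13, 24), (13, 25)]

Answer: 32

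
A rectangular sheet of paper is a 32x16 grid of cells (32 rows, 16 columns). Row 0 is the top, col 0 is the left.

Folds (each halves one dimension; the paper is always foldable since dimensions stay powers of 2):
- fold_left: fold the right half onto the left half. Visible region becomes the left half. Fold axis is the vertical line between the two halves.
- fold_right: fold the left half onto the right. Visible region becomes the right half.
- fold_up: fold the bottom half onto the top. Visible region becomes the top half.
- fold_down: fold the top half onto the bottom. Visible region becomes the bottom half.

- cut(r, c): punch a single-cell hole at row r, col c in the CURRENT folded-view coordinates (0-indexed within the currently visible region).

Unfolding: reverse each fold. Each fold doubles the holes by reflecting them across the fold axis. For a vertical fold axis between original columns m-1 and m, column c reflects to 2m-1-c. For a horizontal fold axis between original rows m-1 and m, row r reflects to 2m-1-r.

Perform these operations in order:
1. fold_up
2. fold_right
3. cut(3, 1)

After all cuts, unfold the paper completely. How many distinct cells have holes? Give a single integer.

Answer: 4

Derivation:
Op 1 fold_up: fold axis h@16; visible region now rows[0,16) x cols[0,16) = 16x16
Op 2 fold_right: fold axis v@8; visible region now rows[0,16) x cols[8,16) = 16x8
Op 3 cut(3, 1): punch at orig (3,9); cuts so far [(3, 9)]; region rows[0,16) x cols[8,16) = 16x8
Unfold 1 (reflect across v@8): 2 holes -> [(3, 6), (3, 9)]
Unfold 2 (reflect across h@16): 4 holes -> [(3, 6), (3, 9), (28, 6), (28, 9)]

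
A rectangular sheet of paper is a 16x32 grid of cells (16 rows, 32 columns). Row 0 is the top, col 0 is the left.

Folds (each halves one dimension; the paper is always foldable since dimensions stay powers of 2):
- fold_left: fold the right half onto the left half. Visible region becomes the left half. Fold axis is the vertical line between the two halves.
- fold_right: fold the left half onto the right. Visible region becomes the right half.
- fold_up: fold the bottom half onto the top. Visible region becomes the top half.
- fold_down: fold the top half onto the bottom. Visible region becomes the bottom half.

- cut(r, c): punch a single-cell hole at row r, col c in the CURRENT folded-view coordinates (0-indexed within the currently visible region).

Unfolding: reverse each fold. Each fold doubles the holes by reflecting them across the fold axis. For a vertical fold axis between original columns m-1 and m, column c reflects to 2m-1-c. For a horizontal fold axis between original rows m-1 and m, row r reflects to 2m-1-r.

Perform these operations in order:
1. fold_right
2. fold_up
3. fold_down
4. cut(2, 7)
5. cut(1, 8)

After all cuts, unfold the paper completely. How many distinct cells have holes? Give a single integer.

Op 1 fold_right: fold axis v@16; visible region now rows[0,16) x cols[16,32) = 16x16
Op 2 fold_up: fold axis h@8; visible region now rows[0,8) x cols[16,32) = 8x16
Op 3 fold_down: fold axis h@4; visible region now rows[4,8) x cols[16,32) = 4x16
Op 4 cut(2, 7): punch at orig (6,23); cuts so far [(6, 23)]; region rows[4,8) x cols[16,32) = 4x16
Op 5 cut(1, 8): punch at orig (5,24); cuts so far [(5, 24), (6, 23)]; region rows[4,8) x cols[16,32) = 4x16
Unfold 1 (reflect across h@4): 4 holes -> [(1, 23), (2, 24), (5, 24), (6, 23)]
Unfold 2 (reflect across h@8): 8 holes -> [(1, 23), (2, 24), (5, 24), (6, 23), (9, 23), (10, 24), (13, 24), (14, 23)]
Unfold 3 (reflect across v@16): 16 holes -> [(1, 8), (1, 23), (2, 7), (2, 24), (5, 7), (5, 24), (6, 8), (6, 23), (9, 8), (9, 23), (10, 7), (10, 24), (13, 7), (13, 24), (14, 8), (14, 23)]

Answer: 16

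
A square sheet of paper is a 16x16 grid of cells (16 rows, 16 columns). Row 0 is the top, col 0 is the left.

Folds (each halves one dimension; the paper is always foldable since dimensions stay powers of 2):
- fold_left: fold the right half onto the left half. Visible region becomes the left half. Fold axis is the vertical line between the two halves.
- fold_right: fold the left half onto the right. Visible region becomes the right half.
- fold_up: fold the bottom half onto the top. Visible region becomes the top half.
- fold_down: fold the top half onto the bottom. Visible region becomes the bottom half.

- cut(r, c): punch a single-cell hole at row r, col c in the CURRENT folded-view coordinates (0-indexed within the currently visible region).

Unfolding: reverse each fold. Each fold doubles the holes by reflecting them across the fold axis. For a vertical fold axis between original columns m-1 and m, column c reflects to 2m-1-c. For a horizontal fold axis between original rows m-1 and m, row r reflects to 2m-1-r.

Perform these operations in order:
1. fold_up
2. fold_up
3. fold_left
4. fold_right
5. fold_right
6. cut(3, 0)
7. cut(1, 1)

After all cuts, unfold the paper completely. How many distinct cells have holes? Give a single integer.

Op 1 fold_up: fold axis h@8; visible region now rows[0,8) x cols[0,16) = 8x16
Op 2 fold_up: fold axis h@4; visible region now rows[0,4) x cols[0,16) = 4x16
Op 3 fold_left: fold axis v@8; visible region now rows[0,4) x cols[0,8) = 4x8
Op 4 fold_right: fold axis v@4; visible region now rows[0,4) x cols[4,8) = 4x4
Op 5 fold_right: fold axis v@6; visible region now rows[0,4) x cols[6,8) = 4x2
Op 6 cut(3, 0): punch at orig (3,6); cuts so far [(3, 6)]; region rows[0,4) x cols[6,8) = 4x2
Op 7 cut(1, 1): punch at orig (1,7); cuts so far [(1, 7), (3, 6)]; region rows[0,4) x cols[6,8) = 4x2
Unfold 1 (reflect across v@6): 4 holes -> [(1, 4), (1, 7), (3, 5), (3, 6)]
Unfold 2 (reflect across v@4): 8 holes -> [(1, 0), (1, 3), (1, 4), (1, 7), (3, 1), (3, 2), (3, 5), (3, 6)]
Unfold 3 (reflect across v@8): 16 holes -> [(1, 0), (1, 3), (1, 4), (1, 7), (1, 8), (1, 11), (1, 12), (1, 15), (3, 1), (3, 2), (3, 5), (3, 6), (3, 9), (3, 10), (3, 13), (3, 14)]
Unfold 4 (reflect across h@4): 32 holes -> [(1, 0), (1, 3), (1, 4), (1, 7), (1, 8), (1, 11), (1, 12), (1, 15), (3, 1), (3, 2), (3, 5), (3, 6), (3, 9), (3, 10), (3, 13), (3, 14), (4, 1), (4, 2), (4, 5), (4, 6), (4, 9), (4, 10), (4, 13), (4, 14), (6, 0), (6, 3), (6, 4), (6, 7), (6, 8), (6, 11), (6, 12), (6, 15)]
Unfold 5 (reflect across h@8): 64 holes -> [(1, 0), (1, 3), (1, 4), (1, 7), (1, 8), (1, 11), (1, 12), (1, 15), (3, 1), (3, 2), (3, 5), (3, 6), (3, 9), (3, 10), (3, 13), (3, 14), (4, 1), (4, 2), (4, 5), (4, 6), (4, 9), (4, 10), (4, 13), (4, 14), (6, 0), (6, 3), (6, 4), (6, 7), (6, 8), (6, 11), (6, 12), (6, 15), (9, 0), (9, 3), (9, 4), (9, 7), (9, 8), (9, 11), (9, 12), (9, 15), (11, 1), (11, 2), (11, 5), (11, 6), (11, 9), (11, 10), (11, 13), (11, 14), (12, 1), (12, 2), (12, 5), (12, 6), (12, 9), (12, 10), (12, 13), (12, 14), (14, 0), (14, 3), (14, 4), (14, 7), (14, 8), (14, 11), (14, 12), (14, 15)]

Answer: 64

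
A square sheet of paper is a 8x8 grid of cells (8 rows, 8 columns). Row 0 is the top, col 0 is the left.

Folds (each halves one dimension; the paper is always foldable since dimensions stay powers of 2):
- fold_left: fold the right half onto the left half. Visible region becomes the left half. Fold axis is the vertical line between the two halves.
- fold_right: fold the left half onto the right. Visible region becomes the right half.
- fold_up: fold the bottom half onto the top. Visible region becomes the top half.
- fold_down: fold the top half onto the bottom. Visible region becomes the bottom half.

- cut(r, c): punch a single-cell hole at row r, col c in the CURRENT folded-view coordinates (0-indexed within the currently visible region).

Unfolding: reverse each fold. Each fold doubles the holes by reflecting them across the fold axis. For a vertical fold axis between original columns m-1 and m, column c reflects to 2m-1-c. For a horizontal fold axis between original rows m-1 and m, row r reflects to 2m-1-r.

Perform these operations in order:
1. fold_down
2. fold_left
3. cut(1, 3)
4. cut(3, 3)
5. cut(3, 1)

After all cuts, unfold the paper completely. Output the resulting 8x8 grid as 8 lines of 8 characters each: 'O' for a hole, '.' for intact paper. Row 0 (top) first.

Answer: .O.OO.O.
........
...OO...
........
........
...OO...
........
.O.OO.O.

Derivation:
Op 1 fold_down: fold axis h@4; visible region now rows[4,8) x cols[0,8) = 4x8
Op 2 fold_left: fold axis v@4; visible region now rows[4,8) x cols[0,4) = 4x4
Op 3 cut(1, 3): punch at orig (5,3); cuts so far [(5, 3)]; region rows[4,8) x cols[0,4) = 4x4
Op 4 cut(3, 3): punch at orig (7,3); cuts so far [(5, 3), (7, 3)]; region rows[4,8) x cols[0,4) = 4x4
Op 5 cut(3, 1): punch at orig (7,1); cuts so far [(5, 3), (7, 1), (7, 3)]; region rows[4,8) x cols[0,4) = 4x4
Unfold 1 (reflect across v@4): 6 holes -> [(5, 3), (5, 4), (7, 1), (7, 3), (7, 4), (7, 6)]
Unfold 2 (reflect across h@4): 12 holes -> [(0, 1), (0, 3), (0, 4), (0, 6), (2, 3), (2, 4), (5, 3), (5, 4), (7, 1), (7, 3), (7, 4), (7, 6)]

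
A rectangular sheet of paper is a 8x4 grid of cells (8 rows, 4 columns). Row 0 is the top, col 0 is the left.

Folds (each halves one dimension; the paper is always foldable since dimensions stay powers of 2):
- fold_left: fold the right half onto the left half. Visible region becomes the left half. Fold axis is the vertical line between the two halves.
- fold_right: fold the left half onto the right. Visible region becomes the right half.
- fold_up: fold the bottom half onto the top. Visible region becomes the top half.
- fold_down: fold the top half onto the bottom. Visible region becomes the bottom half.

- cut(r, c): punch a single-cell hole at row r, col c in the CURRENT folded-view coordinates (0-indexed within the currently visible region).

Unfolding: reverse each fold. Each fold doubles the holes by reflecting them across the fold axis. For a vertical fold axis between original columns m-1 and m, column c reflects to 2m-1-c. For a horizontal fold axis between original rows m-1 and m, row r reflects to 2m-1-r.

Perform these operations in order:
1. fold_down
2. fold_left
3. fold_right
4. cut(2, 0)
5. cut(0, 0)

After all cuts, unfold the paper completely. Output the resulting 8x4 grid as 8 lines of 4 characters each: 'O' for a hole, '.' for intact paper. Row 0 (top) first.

Answer: ....
OOOO
....
OOOO
OOOO
....
OOOO
....

Derivation:
Op 1 fold_down: fold axis h@4; visible region now rows[4,8) x cols[0,4) = 4x4
Op 2 fold_left: fold axis v@2; visible region now rows[4,8) x cols[0,2) = 4x2
Op 3 fold_right: fold axis v@1; visible region now rows[4,8) x cols[1,2) = 4x1
Op 4 cut(2, 0): punch at orig (6,1); cuts so far [(6, 1)]; region rows[4,8) x cols[1,2) = 4x1
Op 5 cut(0, 0): punch at orig (4,1); cuts so far [(4, 1), (6, 1)]; region rows[4,8) x cols[1,2) = 4x1
Unfold 1 (reflect across v@1): 4 holes -> [(4, 0), (4, 1), (6, 0), (6, 1)]
Unfold 2 (reflect across v@2): 8 holes -> [(4, 0), (4, 1), (4, 2), (4, 3), (6, 0), (6, 1), (6, 2), (6, 3)]
Unfold 3 (reflect across h@4): 16 holes -> [(1, 0), (1, 1), (1, 2), (1, 3), (3, 0), (3, 1), (3, 2), (3, 3), (4, 0), (4, 1), (4, 2), (4, 3), (6, 0), (6, 1), (6, 2), (6, 3)]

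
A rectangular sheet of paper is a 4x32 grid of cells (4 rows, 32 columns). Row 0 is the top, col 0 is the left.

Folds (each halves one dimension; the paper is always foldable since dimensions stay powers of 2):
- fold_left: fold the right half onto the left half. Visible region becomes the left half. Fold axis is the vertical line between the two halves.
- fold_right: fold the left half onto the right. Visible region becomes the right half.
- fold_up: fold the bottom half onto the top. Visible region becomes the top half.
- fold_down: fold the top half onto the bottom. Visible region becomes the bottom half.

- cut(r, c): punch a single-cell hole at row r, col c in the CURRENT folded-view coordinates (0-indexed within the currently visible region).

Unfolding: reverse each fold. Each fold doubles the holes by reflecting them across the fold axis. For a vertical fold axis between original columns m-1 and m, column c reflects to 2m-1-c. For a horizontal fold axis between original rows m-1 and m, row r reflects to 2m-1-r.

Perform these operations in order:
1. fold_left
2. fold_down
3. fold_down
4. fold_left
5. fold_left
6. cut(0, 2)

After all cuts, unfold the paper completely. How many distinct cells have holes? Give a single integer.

Op 1 fold_left: fold axis v@16; visible region now rows[0,4) x cols[0,16) = 4x16
Op 2 fold_down: fold axis h@2; visible region now rows[2,4) x cols[0,16) = 2x16
Op 3 fold_down: fold axis h@3; visible region now rows[3,4) x cols[0,16) = 1x16
Op 4 fold_left: fold axis v@8; visible region now rows[3,4) x cols[0,8) = 1x8
Op 5 fold_left: fold axis v@4; visible region now rows[3,4) x cols[0,4) = 1x4
Op 6 cut(0, 2): punch at orig (3,2); cuts so far [(3, 2)]; region rows[3,4) x cols[0,4) = 1x4
Unfold 1 (reflect across v@4): 2 holes -> [(3, 2), (3, 5)]
Unfold 2 (reflect across v@8): 4 holes -> [(3, 2), (3, 5), (3, 10), (3, 13)]
Unfold 3 (reflect across h@3): 8 holes -> [(2, 2), (2, 5), (2, 10), (2, 13), (3, 2), (3, 5), (3, 10), (3, 13)]
Unfold 4 (reflect across h@2): 16 holes -> [(0, 2), (0, 5), (0, 10), (0, 13), (1, 2), (1, 5), (1, 10), (1, 13), (2, 2), (2, 5), (2, 10), (2, 13), (3, 2), (3, 5), (3, 10), (3, 13)]
Unfold 5 (reflect across v@16): 32 holes -> [(0, 2), (0, 5), (0, 10), (0, 13), (0, 18), (0, 21), (0, 26), (0, 29), (1, 2), (1, 5), (1, 10), (1, 13), (1, 18), (1, 21), (1, 26), (1, 29), (2, 2), (2, 5), (2, 10), (2, 13), (2, 18), (2, 21), (2, 26), (2, 29), (3, 2), (3, 5), (3, 10), (3, 13), (3, 18), (3, 21), (3, 26), (3, 29)]

Answer: 32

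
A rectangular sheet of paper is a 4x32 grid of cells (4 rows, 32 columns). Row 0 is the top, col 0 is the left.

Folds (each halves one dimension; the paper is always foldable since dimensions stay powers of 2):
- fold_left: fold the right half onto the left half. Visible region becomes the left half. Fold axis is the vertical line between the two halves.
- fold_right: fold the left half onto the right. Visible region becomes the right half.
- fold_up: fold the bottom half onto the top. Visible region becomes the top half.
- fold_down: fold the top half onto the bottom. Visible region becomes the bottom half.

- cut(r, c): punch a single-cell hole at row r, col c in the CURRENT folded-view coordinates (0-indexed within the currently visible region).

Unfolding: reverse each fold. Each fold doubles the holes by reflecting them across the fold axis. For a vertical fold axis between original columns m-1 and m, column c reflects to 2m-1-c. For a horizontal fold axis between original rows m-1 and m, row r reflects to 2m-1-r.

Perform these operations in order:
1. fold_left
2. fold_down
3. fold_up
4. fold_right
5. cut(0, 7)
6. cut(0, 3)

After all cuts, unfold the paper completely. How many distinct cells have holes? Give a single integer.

Answer: 32

Derivation:
Op 1 fold_left: fold axis v@16; visible region now rows[0,4) x cols[0,16) = 4x16
Op 2 fold_down: fold axis h@2; visible region now rows[2,4) x cols[0,16) = 2x16
Op 3 fold_up: fold axis h@3; visible region now rows[2,3) x cols[0,16) = 1x16
Op 4 fold_right: fold axis v@8; visible region now rows[2,3) x cols[8,16) = 1x8
Op 5 cut(0, 7): punch at orig (2,15); cuts so far [(2, 15)]; region rows[2,3) x cols[8,16) = 1x8
Op 6 cut(0, 3): punch at orig (2,11); cuts so far [(2, 11), (2, 15)]; region rows[2,3) x cols[8,16) = 1x8
Unfold 1 (reflect across v@8): 4 holes -> [(2, 0), (2, 4), (2, 11), (2, 15)]
Unfold 2 (reflect across h@3): 8 holes -> [(2, 0), (2, 4), (2, 11), (2, 15), (3, 0), (3, 4), (3, 11), (3, 15)]
Unfold 3 (reflect across h@2): 16 holes -> [(0, 0), (0, 4), (0, 11), (0, 15), (1, 0), (1, 4), (1, 11), (1, 15), (2, 0), (2, 4), (2, 11), (2, 15), (3, 0), (3, 4), (3, 11), (3, 15)]
Unfold 4 (reflect across v@16): 32 holes -> [(0, 0), (0, 4), (0, 11), (0, 15), (0, 16), (0, 20), (0, 27), (0, 31), (1, 0), (1, 4), (1, 11), (1, 15), (1, 16), (1, 20), (1, 27), (1, 31), (2, 0), (2, 4), (2, 11), (2, 15), (2, 16), (2, 20), (2, 27), (2, 31), (3, 0), (3, 4), (3, 11), (3, 15), (3, 16), (3, 20), (3, 27), (3, 31)]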